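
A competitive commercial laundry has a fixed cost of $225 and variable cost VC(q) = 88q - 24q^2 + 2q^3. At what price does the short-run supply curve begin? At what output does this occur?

The shutdown price is the minimum of AVC. VC = 88q - 24q^2 + 2q^3, so AVC = 88 - 24q + 2q^2.
dAVC/dq = -24 + 4q = 0 gives q = 6. min AVC = 88 - 24·6 + 2·6^2 = 16.
For P < $16 the firm produces nothing.

$16 per unit, at q = 6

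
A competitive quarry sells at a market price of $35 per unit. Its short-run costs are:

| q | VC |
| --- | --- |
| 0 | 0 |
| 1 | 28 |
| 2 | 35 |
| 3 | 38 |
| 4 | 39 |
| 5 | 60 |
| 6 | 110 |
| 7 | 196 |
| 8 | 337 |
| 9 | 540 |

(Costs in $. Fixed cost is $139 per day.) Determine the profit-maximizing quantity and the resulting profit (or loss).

Tabulate TR − TC: q=0: -139; q=1: -132; q=2: -104; q=3: -72; q=4: -38; q=5: -24; q=6: -39; q=7: -90; q=8: -196; q=9: -364.
Profit is maximized at q = 5. AVC there is 60/5 = $12 ≤ P, so producing beats shutting down (which would give -$139).

q = 5; profit = -$24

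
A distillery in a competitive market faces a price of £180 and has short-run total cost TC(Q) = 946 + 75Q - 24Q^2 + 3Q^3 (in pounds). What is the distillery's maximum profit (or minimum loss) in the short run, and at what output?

Profit = -£64 at Q = 7

AVC = 75 - 24Q + 3Q^2 has its minimum £27 at Q = 4; price £180 clears that bar, so the firm operates.
With MC = 75 - 48Q + 9Q^2, P = MC on the upward-sloping part at Q* = 7.
TR = 180·7 = 1260. TC = 946 + 378 = 1324. Profit = 1260 − 1324 = -£64.
That loss of £64 beats the £946 the firm would lose by shutting down; producing recovers £882 of fixed cost.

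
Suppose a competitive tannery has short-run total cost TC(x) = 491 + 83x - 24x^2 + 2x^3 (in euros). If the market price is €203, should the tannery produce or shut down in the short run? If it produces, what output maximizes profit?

Variable cost is VC = 83x - 24x^2 + 2x^3, so AVC = VC/x = 83 - 24x + 2x^2 and MC = dTC/dx = 83 - 48x + 6x^2.
The AVC parabola has its vertex at x = 24/4 = 6, where AVC = 83 - 24·6 + 2·6^2 = €11.
Because €203 ≥ €11, revenue can cover variable cost; the firm operates.
Solving P = MC: -120 - 48x + 6x^2 = 0 ⇒ x = -2 or 10. On the upward-sloping branch, x* = 10.
Check: AVC at x = 10 is €43 ≤ P, so revenue covers variable cost.
Profit = P·x − TC = 203·10 − 921 = €1109.

Produce at x = 10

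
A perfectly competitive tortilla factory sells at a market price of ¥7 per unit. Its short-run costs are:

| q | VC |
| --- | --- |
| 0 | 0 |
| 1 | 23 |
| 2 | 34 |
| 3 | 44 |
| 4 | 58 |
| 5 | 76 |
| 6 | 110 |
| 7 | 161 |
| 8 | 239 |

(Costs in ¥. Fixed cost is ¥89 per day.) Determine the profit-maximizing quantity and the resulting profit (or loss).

Compute π = P·q − TC at each output: q=0: -89; q=1: -105; q=2: -109; q=3: -112; q=4: -119; q=5: -130; q=6: -157; q=7: -201; q=8: -272.
Profit is highest at q = 0. Equivalently, the lowest AVC in the table is 58/4 ≈ ¥14.50 at q = 4, and P = ¥7 falls below it — price never covers variable cost, so the firm shuts down and loses only its fixed cost.

q = 0 (shut down); profit = -¥89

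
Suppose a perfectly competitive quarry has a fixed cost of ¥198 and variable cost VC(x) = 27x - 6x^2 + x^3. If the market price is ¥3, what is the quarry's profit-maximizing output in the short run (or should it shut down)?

Shut down

Variable cost is VC = 27x - 6x^2 + x^3, so AVC = VC/x = 27 - 6x + x^2 and MC = dTC/dx = 27 - 12x + 3x^2.
AVC is minimized where dAVC/dx = -6 + 2x = 0, at x = 3; min AVC = 27 - 6·3 + 3^2 = ¥18.
With P < min AVC (¥3 < ¥18), every unit sold adds to the loss.
The firm minimizes its loss by shutting down and losing only its fixed cost of ¥198.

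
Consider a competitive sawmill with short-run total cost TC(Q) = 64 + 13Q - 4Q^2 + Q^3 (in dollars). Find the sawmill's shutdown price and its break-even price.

AVC = 13 - 4Q + Q^2; minimized at Q = 2, giving min AVC = $9. That is the shutdown price.
ATC = 64/Q + 13 - 4Q + Q^2. Setting dATC/dQ = −64/Q^2 − 4 + 2Q = 0 gives Q = 4 (since 2·4^3 − 4·4^2 = 64).
min ATC = 64/4 + 13 − 4·4 + 4^2 = $29. That is the break-even price.
Between these two prices the firm operates at a loss; above $29 it earns a profit.

Shutdown price = $9; break-even price = $29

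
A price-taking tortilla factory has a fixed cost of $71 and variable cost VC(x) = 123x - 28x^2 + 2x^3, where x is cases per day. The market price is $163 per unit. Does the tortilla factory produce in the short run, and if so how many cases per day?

Produce at x = 10

Strip out fixed cost: VC = 123x - 28x^2 + 2x^3. Then AVC = 123 - 28x + 2x^2 and MC = 123 - 56x + 6x^2.
AVC hits its minimum where MC = AVC, at x = 7, giving min AVC = 123 - 28·7 + 2·7^2 = $25.
Since P = $163 ≥ min AVC = $25, price covers variable cost and the firm should produce.
Solving P = MC: -40 - 56x + 6x^2 = 0 ⇒ x = -2/3 or 10. On the upward-sloping branch, x* = 10.
Check: AVC at x = 10 is $43 ≤ P, so revenue covers variable cost.
Profit = P·x − TC = 163·10 − 501 = $1129.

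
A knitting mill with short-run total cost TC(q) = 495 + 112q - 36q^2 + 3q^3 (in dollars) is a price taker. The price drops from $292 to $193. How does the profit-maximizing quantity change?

AVC = 112 - 36q + 3q^2, minimized at q = 6 where min AVC = $4. MC = 112 - 72q + 9q^2.
With P = $292 above the shutdown price, P = MC gives q = 10.
At P = $193 ≥ min AVC, set P = MC: q = 9. The firm stays open but cuts output.

Output falls from 10 to 9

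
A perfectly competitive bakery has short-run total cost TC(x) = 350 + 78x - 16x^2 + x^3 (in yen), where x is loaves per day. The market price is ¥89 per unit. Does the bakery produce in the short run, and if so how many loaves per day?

From TC, MC = TC'(x) = 78 - 32x + 3x^2 and AVC = VC/x = 78 - 16x + x^2.
AVC is minimized where dAVC/dx = -16 + 2x = 0, at x = 8; min AVC = 78 - 16·8 + 8^2 = ¥14.
Since P = ¥89 ≥ min AVC = ¥14, price covers variable cost and the firm should produce.
P = MC gives -11 - 32x + 3x^2 = 0, with roots -1/3 and 11. Take the larger (rising MC): x* = 11.
Check: AVC at x = 11 is ¥23 ≤ P, so revenue covers variable cost.
Profit = P·x − TC = 89·11 − 603 = ¥376.

Produce at x = 11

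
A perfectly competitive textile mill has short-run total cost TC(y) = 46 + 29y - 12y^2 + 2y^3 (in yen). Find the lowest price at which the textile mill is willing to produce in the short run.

The shutdown price is the minimum of AVC. VC = 29y - 12y^2 + 2y^3, so AVC = 29 - 12y + 2y^2.
dAVC/dy = -12 + 4y = 0 gives y = 3. min AVC = 29 - 12·3 + 2·3^2 = 11.
So the shutdown price is ¥11.

¥11 per unit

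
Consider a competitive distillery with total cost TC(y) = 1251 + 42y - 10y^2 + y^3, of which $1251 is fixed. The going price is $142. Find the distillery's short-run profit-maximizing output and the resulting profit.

AVC = 42 - 10y + y^2 has its minimum $17 at y = 5; price $142 clears that bar, so the firm operates.
MC = 42 - 20y + 3y^2. Setting P = MC and taking the root on the rising branch gives y* = 10.
TR = 142·10 = 1420. TC = 1251 + 420 = 1671. Profit = 1420 − 1671 = -$251.
That loss of $251 beats the $1251 the firm would lose by shutting down; producing recovers $1000 of fixed cost.

Profit = -$251 at y = 10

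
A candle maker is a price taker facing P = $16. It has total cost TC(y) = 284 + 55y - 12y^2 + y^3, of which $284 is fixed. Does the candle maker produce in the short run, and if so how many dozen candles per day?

Shut down

Strip out fixed cost: VC = 55y - 12y^2 + y^3. Then AVC = 55 - 12y + y^2 and MC = 55 - 24y + 3y^2.
AVC is minimized where dAVC/dy = -12 + 2y = 0, at y = 6; min AVC = 55 - 12·6 + 6^2 = $19.
With P < min AVC ($16 < $19), every unit sold adds to the loss.
Shutting down limits the loss to fixed cost, $284.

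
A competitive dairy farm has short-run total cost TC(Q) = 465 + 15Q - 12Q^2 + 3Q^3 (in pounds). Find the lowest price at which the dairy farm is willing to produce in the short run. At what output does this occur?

The shutdown price is the minimum of AVC. VC = 15Q - 12Q^2 + 3Q^3, so AVC = 15 - 12Q + 3Q^2.
At the minimum of AVC, MC = AVC. MC = 15 - 24Q + 9Q^2; setting MC = AVC gives 6Q^2 - 12Q = 0, so Q = 2. min AVC = 3.
The firm shuts down for any P below £3.

£3 per unit, at Q = 2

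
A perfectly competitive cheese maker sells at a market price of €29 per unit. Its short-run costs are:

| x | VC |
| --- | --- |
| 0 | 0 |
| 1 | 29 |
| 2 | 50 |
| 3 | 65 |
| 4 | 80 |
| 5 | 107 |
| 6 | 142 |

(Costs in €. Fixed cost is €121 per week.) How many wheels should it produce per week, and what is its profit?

x = 5; profit = -€83

Compute π = P·x − TC at each output: x=0: -121; x=1: -121; x=2: -113; x=3: -99; x=4: -85; x=5: -83; x=6: -89.
Profit is maximized at x = 5. AVC there is 107/5 = €21.40 ≤ P, so producing beats shutting down (which would give -€121).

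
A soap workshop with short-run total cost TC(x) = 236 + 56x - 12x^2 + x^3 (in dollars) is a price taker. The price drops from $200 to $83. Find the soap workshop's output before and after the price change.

Output falls from 12 to 9

MC = 56 - 24x + 3x^2; the shutdown threshold is min AVC = $20 (at x = 6).
With P = $200 above the shutdown price, P = MC gives x = 12.
At P = $83 ≥ min AVC, set P = MC: x = 9. The firm stays open but cuts output.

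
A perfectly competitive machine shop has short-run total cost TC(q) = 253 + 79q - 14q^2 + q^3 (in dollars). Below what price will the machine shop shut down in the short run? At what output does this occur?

The shutdown price is the minimum of AVC. VC = 79q - 14q^2 + q^3, so AVC = 79 - 14q + q^2.
At the minimum of AVC, MC = AVC. MC = 79 - 28q + 3q^2; setting MC = AVC gives 2q^2 - 14q = 0, so q = 7. min AVC = 30.
The firm shuts down for any P below $30.

$30 per unit, at q = 7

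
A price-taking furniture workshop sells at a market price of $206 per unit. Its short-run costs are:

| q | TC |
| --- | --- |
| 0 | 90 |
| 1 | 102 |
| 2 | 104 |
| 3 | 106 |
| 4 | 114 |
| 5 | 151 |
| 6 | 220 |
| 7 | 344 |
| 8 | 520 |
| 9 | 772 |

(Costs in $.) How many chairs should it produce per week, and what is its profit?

q = 8; profit = $1128

Compute π = P·q − TC at each output: q=0: -90; q=1: 104; q=2: 308; q=3: 512; q=4: 710; q=5: 879; q=6: 1016; q=7: 1098; q=8: 1128; q=9: 1082.
Profit is maximized at q = 8. AVC there is 430/8 = $53.75 ≤ P, so producing beats shutting down (which would give -$90).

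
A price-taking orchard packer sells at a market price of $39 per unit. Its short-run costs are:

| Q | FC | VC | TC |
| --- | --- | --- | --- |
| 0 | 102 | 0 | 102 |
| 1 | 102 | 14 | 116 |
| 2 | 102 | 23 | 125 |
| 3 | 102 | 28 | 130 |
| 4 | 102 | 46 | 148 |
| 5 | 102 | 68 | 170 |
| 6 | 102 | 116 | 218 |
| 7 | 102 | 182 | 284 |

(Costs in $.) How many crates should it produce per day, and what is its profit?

Tabulate TR − TC: Q=0: -102; Q=1: -77; Q=2: -47; Q=3: -13; Q=4: 8; Q=5: 25; Q=6: 16; Q=7: -11.
Profit is maximized at Q = 5. AVC there is 68/5 = $13.60 ≤ P, so producing beats shutting down (which would give -$102).

Q = 5; profit = $25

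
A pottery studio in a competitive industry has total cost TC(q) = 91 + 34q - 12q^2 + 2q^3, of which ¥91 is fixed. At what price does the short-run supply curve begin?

¥16 per unit

The firm shuts down when price falls below the minimum of average variable cost. AVC = VC/q = 34 - 12q + 2q^2.
dAVC/dq = -12 + 4q = 0 gives q = 3. min AVC = 34 - 12·3 + 2·3^2 = 16.
So the shutdown price is ¥16.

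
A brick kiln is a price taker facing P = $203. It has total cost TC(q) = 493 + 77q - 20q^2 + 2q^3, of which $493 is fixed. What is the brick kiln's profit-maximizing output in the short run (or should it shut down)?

Produce at q = 9

From TC, MC = TC'(q) = 77 - 40q + 6q^2 and AVC = VC/q = 77 - 20q + 2q^2.
AVC is minimized where dAVC/dq = -20 + 4q = 0, at q = 5; min AVC = 77 - 20·5 + 2·5^2 = $27.
P = $203 exceeds min AVC = $27, so the firm stays open.
P = MC gives -126 - 40q + 6q^2 = 0, with roots -7/3 and 9. Take the larger (rising MC): q* = 9.
Check: AVC at q = 9 is $59 ≤ P, so revenue covers variable cost.
Profit = P·q − TC = 203·9 − 1024 = $803.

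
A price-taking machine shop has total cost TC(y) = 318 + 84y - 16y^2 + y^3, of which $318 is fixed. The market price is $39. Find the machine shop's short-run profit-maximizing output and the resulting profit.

AVC = 84 - 16y + y^2 has its minimum $20 at y = 8; price $39 clears that bar, so the firm operates.
With MC = 84 - 32y + 3y^2, P = MC on the upward-sloping part at y* = 9.
TR = 39·9 = 351. TC = 318 + 189 = 507. Profit = 351 − 507 = -$156.
Shutting down would mean losing the fixed cost of $318, so operating at a loss of $156 is better by $162.

Profit = -$156 at y = 9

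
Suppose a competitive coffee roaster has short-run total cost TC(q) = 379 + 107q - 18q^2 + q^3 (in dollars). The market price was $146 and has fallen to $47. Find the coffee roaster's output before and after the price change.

AVC = 107 - 18q + q^2, minimized at q = 9 where min AVC = $26. MC = 107 - 36q + 3q^2.
At P = $146 ≥ min AVC, set P = MC on the rising branch: q = 13.
At P = $47 ≥ min AVC, set P = MC: q = 10. The firm stays open but cuts output.

Output falls from 13 to 10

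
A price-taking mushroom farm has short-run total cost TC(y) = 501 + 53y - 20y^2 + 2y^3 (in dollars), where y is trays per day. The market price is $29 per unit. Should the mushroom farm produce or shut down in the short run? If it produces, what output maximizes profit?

From TC, MC = TC'(y) = 53 - 40y + 6y^2 and AVC = VC/y = 53 - 20y + 2y^2.
AVC is minimized where dAVC/dy = -20 + 4y = 0, at y = 5; min AVC = 53 - 20·5 + 2·5^2 = $3.
P = $29 exceeds min AVC = $3, so the firm stays open.
P = MC gives 24 - 40y + 6y^2 = 0, with roots 2/3 and 6. Take the larger (rising MC): y* = 6.
Check: AVC at y = 6 is $5 ≤ P, so revenue covers variable cost.
Profit = P·y − TC = 29·6 − 531 = -$357, a loss, but smaller than the $501 fixed cost the firm would lose by shutting down.

Produce at y = 6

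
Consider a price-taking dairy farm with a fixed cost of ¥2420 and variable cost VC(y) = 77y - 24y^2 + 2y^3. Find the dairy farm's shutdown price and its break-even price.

Shutdown price = ¥5; break-even price = ¥275

AVC = 77 - 24y + 2y^2; minimized at y = 6, giving min AVC = ¥5. That is the shutdown price.
ATC = 2420/y + 77 - 24y + 2y^2. Setting dATC/dy = −2420/y^2 − 24 + 4y = 0 gives y = 11 (since 4·11^3 − 24·11^2 = 2420).
min ATC = 2420/11 + 77 − 24·11 + 2·11^2 = ¥275. That is the break-even price.
Between these two prices the firm operates at a loss; above ¥275 it earns a profit.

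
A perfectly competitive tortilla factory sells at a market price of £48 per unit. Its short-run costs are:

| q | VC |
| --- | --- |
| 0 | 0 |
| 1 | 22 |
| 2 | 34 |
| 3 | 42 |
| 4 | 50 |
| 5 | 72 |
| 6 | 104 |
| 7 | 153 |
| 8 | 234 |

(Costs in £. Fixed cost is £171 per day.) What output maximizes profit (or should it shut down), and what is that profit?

q = 6; profit = £13

Compute π = P·q − TC at each output: q=0: -171; q=1: -145; q=2: -109; q=3: -69; q=4: -29; q=5: -3; q=6: 13; q=7: 12; q=8: -21.
Profit is maximized at q = 6. AVC there is 104/6 = £17.33 ≤ P, so producing beats shutting down (which would give -£171).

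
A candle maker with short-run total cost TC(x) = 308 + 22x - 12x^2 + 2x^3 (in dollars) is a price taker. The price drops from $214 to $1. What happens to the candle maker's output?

AVC = 22 - 12x + 2x^2, minimized at x = 3 where min AVC = $4. MC = 22 - 24x + 6x^2.
With P = $214 above the shutdown price, P = MC gives x = 8.
At P = $1 < min AVC = $4, price no longer covers variable cost at any output, so the firm shuts down: x = 0.

Output falls from 8 to 0 (the firm shuts down)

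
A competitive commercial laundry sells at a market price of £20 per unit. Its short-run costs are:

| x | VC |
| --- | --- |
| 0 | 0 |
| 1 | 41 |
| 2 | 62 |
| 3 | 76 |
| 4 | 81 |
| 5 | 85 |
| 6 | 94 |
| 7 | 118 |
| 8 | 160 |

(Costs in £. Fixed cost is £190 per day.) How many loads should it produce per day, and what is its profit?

Compute π = P·x − TC at each output: x=0: -190; x=1: -211; x=2: -212; x=3: -206; x=4: -191; x=5: -175; x=6: -164; x=7: -168; x=8: -190.
Profit is maximized at x = 6. AVC there is 94/6 = £15.67 ≤ P, so producing beats shutting down (which would give -£190).

x = 6; profit = -£164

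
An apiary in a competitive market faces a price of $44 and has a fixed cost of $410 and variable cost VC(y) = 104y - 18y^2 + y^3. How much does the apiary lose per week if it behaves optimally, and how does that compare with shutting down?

AVC = 104 - 18y + y^2; min AVC = $23 at y = 9. Since P = $44 ≥ min AVC, the firm produces.
With MC = 104 - 36y + 3y^2, P = MC on the upward-sloping part at y* = 10.
TR = 44·10 = 440. TC = 410 + 240 = 650. Profit = 440 − 650 = -$210.
That loss of $210 beats the $410 the firm would lose by shutting down; producing recovers $200 of fixed cost.

Profit = -$210 at y = 10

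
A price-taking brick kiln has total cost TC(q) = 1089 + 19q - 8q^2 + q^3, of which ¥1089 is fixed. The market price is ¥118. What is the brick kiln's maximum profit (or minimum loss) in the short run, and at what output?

Profit = -¥279 at q = 9

AVC = 19 - 8q + q^2 has its minimum ¥3 at q = 4; price ¥118 clears that bar, so the firm operates.
MC = 19 - 16q + 3q^2. Setting P = MC and taking the root on the rising branch gives q* = 9.
TR = 118·9 = 1062. TC = 1089 + 252 = 1341. Profit = 1062 − 1341 = -¥279.
Shutting down would mean losing the fixed cost of ¥1089, so operating at a loss of ¥279 is better by ¥810.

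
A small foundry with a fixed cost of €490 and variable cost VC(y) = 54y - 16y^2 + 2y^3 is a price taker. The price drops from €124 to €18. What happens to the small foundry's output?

Output falls from 7 to 0 (the firm shuts down)

AVC = 54 - 16y + 2y^2, minimized at y = 4 where min AVC = €22. MC = 54 - 32y + 6y^2.
With P = €124 above the shutdown price, P = MC gives y = 7.
At P = €18 < min AVC = €22, price no longer covers variable cost at any output, so the firm shuts down: y = 0.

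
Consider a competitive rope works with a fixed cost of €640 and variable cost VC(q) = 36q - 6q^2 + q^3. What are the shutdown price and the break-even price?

AVC = 36 - 6q + q^2; minimized at q = 3, giving min AVC = €27. That is the shutdown price.
ATC = 640/q + 36 - 6q + q^2. Setting dATC/dq = −640/q^2 − 6 + 2q = 0 gives q = 8 (since 2·8^3 − 6·8^2 = 640).
min ATC = 640/8 + 36 − 6·8 + 8^2 = €132. That is the break-even price.
For €27 ≤ P < €132 the firm produces at a loss; below €27 it shuts down.

Shutdown price = €27; break-even price = €132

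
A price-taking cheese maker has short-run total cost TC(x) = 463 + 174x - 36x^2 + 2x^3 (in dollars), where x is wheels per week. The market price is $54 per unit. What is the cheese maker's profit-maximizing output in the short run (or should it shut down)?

Produce at x = 10

Variable cost is VC = 174x - 36x^2 + 2x^3, so AVC = VC/x = 174 - 36x + 2x^2 and MC = dTC/dx = 174 - 72x + 6x^2.
The AVC parabola has its vertex at x = 36/4 = 9, where AVC = 174 - 36·9 + 2·9^2 = $12.
P = $54 exceeds min AVC = $12, so the firm stays open.
Set P = MC: 54 = 174 - 72x + 6x^2 → 120 - 72x + 6x^2 = 0. The roots are x = 2 and x = 10; the profit-maximizing output is on the rising part of MC, so x* = 10.
Check: AVC at x = 10 is $14 ≤ P, so revenue covers variable cost.
Profit = P·x − TC = 54·10 − 603 = -$63, a loss, but smaller than the $463 fixed cost the firm would lose by shutting down.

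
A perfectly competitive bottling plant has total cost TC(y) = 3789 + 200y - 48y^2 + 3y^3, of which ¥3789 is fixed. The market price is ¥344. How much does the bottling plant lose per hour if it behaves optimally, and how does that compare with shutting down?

AVC = 200 - 48y + 3y^2 has its minimum ¥8 at y = 8; price ¥344 clears that bar, so the firm operates.
With MC = 200 - 96y + 9y^2, P = MC on the upward-sloping part at y* = 12.
TR = 344·12 = 4128. TC = 3789 + 672 = 4461. Profit = 4128 − 4461 = -¥333.
By producing, the firm covers all variable cost plus ¥3456 of fixed cost; shutting down would lose the full ¥3789.

Profit = -¥333 at y = 12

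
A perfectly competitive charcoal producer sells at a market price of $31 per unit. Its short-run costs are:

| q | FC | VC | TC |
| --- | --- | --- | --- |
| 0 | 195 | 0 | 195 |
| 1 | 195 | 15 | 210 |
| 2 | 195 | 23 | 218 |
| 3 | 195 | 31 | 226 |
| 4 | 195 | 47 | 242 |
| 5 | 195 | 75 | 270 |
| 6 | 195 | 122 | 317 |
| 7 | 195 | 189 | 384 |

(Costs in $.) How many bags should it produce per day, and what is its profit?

q = 5; profit = -$115

Compute π = P·q − TC at each output: q=0: -195; q=1: -179; q=2: -156; q=3: -133; q=4: -118; q=5: -115; q=6: -131; q=7: -167.
Profit is maximized at q = 5. AVC there is 75/5 = $15 ≤ P, so producing beats shutting down (which would give -$195).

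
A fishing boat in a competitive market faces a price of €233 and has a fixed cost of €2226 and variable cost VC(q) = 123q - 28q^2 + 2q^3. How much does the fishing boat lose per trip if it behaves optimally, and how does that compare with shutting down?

Profit = -€290 at q = 11

AVC = 123 - 28q + 2q^2 has its minimum €25 at q = 7; price €233 clears that bar, so the firm operates.
MC = 123 - 56q + 6q^2. Setting P = MC and taking the root on the rising branch gives q* = 11.
TR = 233·11 = 2563. TC = 2226 + 627 = 2853. Profit = 2563 − 2853 = -€290.
That loss of €290 beats the €2226 the firm would lose by shutting down; producing recovers €1936 of fixed cost.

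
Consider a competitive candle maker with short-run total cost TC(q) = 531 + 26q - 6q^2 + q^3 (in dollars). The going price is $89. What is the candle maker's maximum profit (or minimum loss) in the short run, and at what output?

Profit = -$139 at q = 7

AVC = 26 - 6q + q^2; min AVC = $17 at q = 3. Since P = $89 ≥ min AVC, the firm produces.
MC = 26 - 12q + 3q^2. Setting P = MC and taking the root on the rising branch gives q* = 7.
TR = 89·7 = 623. TC = 531 + 231 = 762. Profit = 623 − 762 = -$139.
By producing, the firm covers all variable cost plus $392 of fixed cost; shutting down would lose the full $531.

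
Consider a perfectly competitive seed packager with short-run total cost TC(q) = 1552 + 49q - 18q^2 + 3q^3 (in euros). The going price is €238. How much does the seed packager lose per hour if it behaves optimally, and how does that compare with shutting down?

Profit = -€376 at q = 7

AVC = 49 - 18q + 3q^2; min AVC = €22 at q = 3. Since P = €238 ≥ min AVC, the firm produces.
With MC = 49 - 36q + 9q^2, P = MC on the upward-sloping part at q* = 7.
TR = 238·7 = 1666. TC = 1552 + 490 = 2042. Profit = 1666 − 2042 = -€376.
By producing, the firm covers all variable cost plus €1176 of fixed cost; shutting down would lose the full €1552.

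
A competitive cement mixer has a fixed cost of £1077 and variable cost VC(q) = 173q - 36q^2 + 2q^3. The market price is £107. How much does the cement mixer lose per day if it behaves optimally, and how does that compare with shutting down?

AVC = 173 - 36q + 2q^2; min AVC = £11 at q = 9. Since P = £107 ≥ min AVC, the firm produces.
With MC = 173 - 72q + 6q^2, P = MC on the upward-sloping part at q* = 11.
TR = 107·11 = 1177. TC = 1077 + 209 = 1286. Profit = 1177 − 1286 = -£109.
By producing, the firm covers all variable cost plus £968 of fixed cost; shutting down would lose the full £1077.

Profit = -£109 at q = 11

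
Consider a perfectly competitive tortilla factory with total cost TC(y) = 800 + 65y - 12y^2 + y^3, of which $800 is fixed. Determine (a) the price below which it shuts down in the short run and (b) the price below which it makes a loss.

Shutdown price = $29; break-even price = $125

AVC = 65 - 12y + y^2; minimized at y = 6, giving min AVC = $29. That is the shutdown price.
ATC = 800/y + 65 - 12y + y^2. Setting dATC/dy = −800/y^2 − 12 + 2y = 0 gives y = 10 (since 2·10^3 − 12·10^2 = 800).
min ATC = 800/10 + 65 − 12·10 + 10^2 = $125. That is the break-even price.
For $29 ≤ P < $125 the firm produces at a loss; below $29 it shuts down.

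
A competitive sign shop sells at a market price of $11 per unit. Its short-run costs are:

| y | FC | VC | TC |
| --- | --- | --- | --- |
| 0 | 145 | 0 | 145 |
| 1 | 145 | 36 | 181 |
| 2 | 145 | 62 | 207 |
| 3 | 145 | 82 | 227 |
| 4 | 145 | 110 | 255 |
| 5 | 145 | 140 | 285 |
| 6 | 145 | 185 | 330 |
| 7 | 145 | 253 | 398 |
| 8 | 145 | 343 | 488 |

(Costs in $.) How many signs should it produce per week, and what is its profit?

Compute π = P·y − TC at each output: y=0: -145; y=1: -170; y=2: -185; y=3: -194; y=4: -211; y=5: -230; y=6: -264; y=7: -321; y=8: -400.
Profit is highest at y = 0. Equivalently, the lowest AVC in the table is 82/3 ≈ $27.33 at y = 3, and P = $11 falls below it — price never covers variable cost, so the firm shuts down and loses only its fixed cost.

y = 0 (shut down); profit = -$145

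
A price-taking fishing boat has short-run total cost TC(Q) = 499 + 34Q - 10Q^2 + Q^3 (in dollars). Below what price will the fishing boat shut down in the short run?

$9 per unit

The shutdown price is the minimum of AVC. VC = 34Q - 10Q^2 + Q^3, so AVC = 34 - 10Q + Q^2.
dAVC/dQ = -10 + 2Q = 0 gives Q = 5. min AVC = 34 - 10·5 + 5^2 = 9.
The firm shuts down for any P below $9.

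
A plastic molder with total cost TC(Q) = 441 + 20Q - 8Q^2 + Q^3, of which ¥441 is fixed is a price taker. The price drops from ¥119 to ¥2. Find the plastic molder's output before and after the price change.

MC = 20 - 16Q + 3Q^2; the shutdown threshold is min AVC = ¥4 (at Q = 4).
At P = ¥119 ≥ min AVC, set P = MC on the rising branch: Q = 9.
At P = ¥2 < min AVC = ¥4, price no longer covers variable cost at any output, so the firm shuts down: Q = 0.

Output falls from 9 to 0 (the firm shuts down)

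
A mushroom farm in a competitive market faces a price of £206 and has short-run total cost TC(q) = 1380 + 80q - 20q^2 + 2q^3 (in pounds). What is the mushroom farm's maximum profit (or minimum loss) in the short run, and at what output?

AVC = 80 - 20q + 2q^2 has its minimum £30 at q = 5; price £206 clears that bar, so the firm operates.
With MC = 80 - 40q + 6q^2, P = MC on the upward-sloping part at q* = 9.
TR = 206·9 = 1854. TC = 1380 + 558 = 1938. Profit = 1854 − 1938 = -£84.
That loss of £84 beats the £1380 the firm would lose by shutting down; producing recovers £1296 of fixed cost.

Profit = -£84 at q = 9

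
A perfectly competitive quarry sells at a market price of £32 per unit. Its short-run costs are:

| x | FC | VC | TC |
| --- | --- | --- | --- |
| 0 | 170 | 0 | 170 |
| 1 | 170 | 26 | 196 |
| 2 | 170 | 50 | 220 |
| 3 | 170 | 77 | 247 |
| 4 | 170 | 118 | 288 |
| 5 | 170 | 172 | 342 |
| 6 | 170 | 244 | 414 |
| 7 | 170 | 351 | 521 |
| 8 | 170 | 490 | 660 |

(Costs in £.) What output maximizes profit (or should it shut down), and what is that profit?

x = 3; profit = -£151

Tabulate TR − TC: x=0: -170; x=1: -164; x=2: -156; x=3: -151; x=4: -160; x=5: -182; x=6: -222; x=7: -297; x=8: -404.
Profit is maximized at x = 3. AVC there is 77/3 = £25.67 ≤ P, so producing beats shutting down (which would give -£170).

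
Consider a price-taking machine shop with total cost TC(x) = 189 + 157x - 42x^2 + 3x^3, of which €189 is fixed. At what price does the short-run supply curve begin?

€10 per unit

The shutdown price is the minimum of AVC. VC = 157x - 42x^2 + 3x^3, so AVC = 157 - 42x + 3x^2.
At the minimum of AVC, MC = AVC. MC = 157 - 84x + 9x^2; setting MC = AVC gives 6x^2 - 42x = 0, so x = 7. min AVC = 10.
The firm shuts down for any P below €10.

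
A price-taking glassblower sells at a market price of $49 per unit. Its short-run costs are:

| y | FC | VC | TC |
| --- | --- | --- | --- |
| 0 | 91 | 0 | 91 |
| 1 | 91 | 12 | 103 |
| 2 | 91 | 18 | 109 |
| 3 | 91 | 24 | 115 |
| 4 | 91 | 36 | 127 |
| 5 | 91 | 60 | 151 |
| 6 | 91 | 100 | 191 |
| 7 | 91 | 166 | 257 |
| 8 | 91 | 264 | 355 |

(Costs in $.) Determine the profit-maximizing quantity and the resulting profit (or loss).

Profit at each row (π = 49y − TC): y=0: -91; y=1: -54; y=2: -11; y=3: 32; y=4: 69; y=5: 94; y=6: 103; y=7: 86; y=8: 37.
Profit is maximized at y = 6. AVC there is 100/6 = $16.67 ≤ P, so producing beats shutting down (which would give -$91).

y = 6; profit = $103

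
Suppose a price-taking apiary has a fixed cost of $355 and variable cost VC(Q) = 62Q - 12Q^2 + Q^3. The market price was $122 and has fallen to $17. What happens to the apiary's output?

AVC = 62 - 12Q + Q^2, minimized at Q = 6 where min AVC = $26. MC = 62 - 24Q + 3Q^2.
At P = $122 ≥ min AVC, set P = MC on the rising branch: Q = 10.
At P = $17 < min AVC = $26, price no longer covers variable cost at any output, so the firm shuts down: Q = 0.

Output falls from 10 to 0 (the firm shuts down)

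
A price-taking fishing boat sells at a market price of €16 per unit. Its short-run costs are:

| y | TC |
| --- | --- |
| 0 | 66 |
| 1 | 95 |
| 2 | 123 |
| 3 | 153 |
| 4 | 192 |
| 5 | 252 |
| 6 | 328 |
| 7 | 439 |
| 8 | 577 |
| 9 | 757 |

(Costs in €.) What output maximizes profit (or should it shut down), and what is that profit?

Profit at each row (π = 16y − TC): y=0: -66; y=1: -79; y=2: -91; y=3: -105; y=4: -128; y=5: -172; y=6: -232; y=7: -327; y=8: -449; y=9: -613.
Profit is highest at y = 0. Equivalently, the lowest AVC in the table is 57/2 ≈ €28.50 at y = 2, and P = €16 falls below it — price never covers variable cost, so the firm shuts down and loses only its fixed cost.

y = 0 (shut down); profit = -€66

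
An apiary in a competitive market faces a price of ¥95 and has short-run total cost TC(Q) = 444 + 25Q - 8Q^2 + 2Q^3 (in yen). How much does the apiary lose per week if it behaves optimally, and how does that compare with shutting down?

Profit = -¥144 at Q = 5

AVC = 25 - 8Q + 2Q^2 has its minimum ¥17 at Q = 2; price ¥95 clears that bar, so the firm operates.
MC = 25 - 16Q + 6Q^2. Setting P = MC and taking the root on the rising branch gives Q* = 5.
TR = 95·5 = 475. TC = 444 + 175 = 619. Profit = 475 − 619 = -¥144.
Shutting down would mean losing the fixed cost of ¥444, so operating at a loss of ¥144 is better by ¥300.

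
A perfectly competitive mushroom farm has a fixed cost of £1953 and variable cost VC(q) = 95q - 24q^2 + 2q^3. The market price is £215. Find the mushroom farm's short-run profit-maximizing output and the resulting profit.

AVC = 95 - 24q + 2q^2 has its minimum £23 at q = 6; price £215 clears that bar, so the firm operates.
MC = 95 - 48q + 6q^2. Setting P = MC and taking the root on the rising branch gives q* = 10.
TR = 215·10 = 2150. TC = 1953 + 550 = 2503. Profit = 2150 − 2503 = -£353.
Shutting down would mean losing the fixed cost of £1953, so operating at a loss of £353 is better by £1600.

Profit = -£353 at q = 10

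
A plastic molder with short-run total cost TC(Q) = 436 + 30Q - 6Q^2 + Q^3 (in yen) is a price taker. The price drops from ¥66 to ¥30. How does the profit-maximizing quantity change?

MC = 30 - 12Q + 3Q^2; the shutdown threshold is min AVC = ¥21 (at Q = 3).
With P = ¥66 above the shutdown price, P = MC gives Q = 6.
At P = ¥30 ≥ min AVC, set P = MC: Q = 4. The firm stays open but cuts output.

Output falls from 6 to 4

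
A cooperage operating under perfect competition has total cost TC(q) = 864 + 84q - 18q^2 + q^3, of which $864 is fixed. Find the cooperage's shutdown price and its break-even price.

Shutdown price = $3; break-even price = $84

AVC = 84 - 18q + q^2; minimized at q = 9, giving min AVC = $3. That is the shutdown price.
ATC = 864/q + 84 - 18q + q^2. Setting dATC/dq = −864/q^2 − 18 + 2q = 0 gives q = 12 (since 2·12^3 − 18·12^2 = 864).
min ATC = 864/12 + 84 − 18·12 + 12^2 = $84. That is the break-even price.
Between these two prices the firm operates at a loss; above $84 it earns a profit.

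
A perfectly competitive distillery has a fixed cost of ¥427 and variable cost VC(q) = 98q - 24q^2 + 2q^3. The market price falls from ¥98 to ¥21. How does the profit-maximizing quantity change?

Output falls from 8 to 0 (the firm shuts down)

AVC = 98 - 24q + 2q^2, minimized at q = 6 where min AVC = ¥26. MC = 98 - 48q + 6q^2.
With P = ¥98 above the shutdown price, P = MC gives q = 8.
At P = ¥21 < min AVC = ¥26, price no longer covers variable cost at any output, so the firm shuts down: q = 0.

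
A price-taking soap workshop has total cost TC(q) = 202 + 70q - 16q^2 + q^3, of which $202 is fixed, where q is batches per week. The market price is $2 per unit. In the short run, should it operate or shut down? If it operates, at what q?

Strip out fixed cost: VC = 70q - 16q^2 + q^3. Then AVC = 70 - 16q + q^2 and MC = 70 - 32q + 3q^2.
The AVC parabola has its vertex at q = 16/2 = 8, where AVC = 70 - 16·8 + 8^2 = $6.
P = $2 lies below min AVC = $6; no output level covers variable cost.
Shutting down limits the loss to fixed cost, $202.

Shut down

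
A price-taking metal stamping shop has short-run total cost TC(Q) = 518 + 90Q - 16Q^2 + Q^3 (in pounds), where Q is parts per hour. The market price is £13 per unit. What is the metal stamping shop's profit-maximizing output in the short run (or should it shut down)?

Strip out fixed cost: VC = 90Q - 16Q^2 + Q^3. Then AVC = 90 - 16Q + Q^2 and MC = 90 - 32Q + 3Q^2.
The AVC parabola has its vertex at Q = 16/2 = 8, where AVC = 90 - 16·8 + 8^2 = £26.
P = £13 lies below min AVC = £26; no output level covers variable cost.
Best response: produce nothing and absorb the £518 fixed cost.

Shut down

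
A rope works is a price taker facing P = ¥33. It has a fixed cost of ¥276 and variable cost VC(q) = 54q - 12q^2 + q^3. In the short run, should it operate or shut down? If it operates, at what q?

Produce at q = 7

Variable cost is VC = 54q - 12q^2 + q^3, so AVC = VC/q = 54 - 12q + q^2 and MC = dTC/dq = 54 - 24q + 3q^2.
AVC is minimized where dAVC/dq = -12 + 2q = 0, at q = 6; min AVC = 54 - 12·6 + 6^2 = ¥18.
Because ¥33 ≥ ¥18, revenue can cover variable cost; the firm operates.
P = MC gives 21 - 24q + 3q^2 = 0, with roots 1 and 7. Take the larger (rising MC): q* = 7.
Check: AVC at q = 7 is ¥19 ≤ P, so revenue covers variable cost.
Profit = P·q − TC = 33·7 − 409 = -¥178, a loss, but smaller than the ¥276 fixed cost the firm would lose by shutting down.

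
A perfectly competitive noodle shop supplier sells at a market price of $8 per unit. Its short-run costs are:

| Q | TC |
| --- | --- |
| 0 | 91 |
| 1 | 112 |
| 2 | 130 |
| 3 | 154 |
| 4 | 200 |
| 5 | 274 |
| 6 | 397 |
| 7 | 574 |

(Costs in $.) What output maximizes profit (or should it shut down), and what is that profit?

Tabulate TR − TC: Q=0: -91; Q=1: -104; Q=2: -114; Q=3: -130; Q=4: -168; Q=5: -234; Q=6: -349; Q=7: -518.
Profit is highest at Q = 0. Equivalently, the lowest AVC in the table is 39/2 ≈ $19.50 at Q = 2, and P = $8 falls below it — price never covers variable cost, so the firm shuts down and loses only its fixed cost.

Q = 0 (shut down); profit = -$91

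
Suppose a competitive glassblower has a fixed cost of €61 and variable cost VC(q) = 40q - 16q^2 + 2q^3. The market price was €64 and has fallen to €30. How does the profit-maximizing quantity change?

AVC = 40 - 16q + 2q^2, minimized at q = 4 where min AVC = €8. MC = 40 - 32q + 6q^2.
With P = €64 above the shutdown price, P = MC gives q = 6.
At P = €30 ≥ min AVC, set P = MC: q = 5. The firm stays open but cuts output.

Output falls from 6 to 5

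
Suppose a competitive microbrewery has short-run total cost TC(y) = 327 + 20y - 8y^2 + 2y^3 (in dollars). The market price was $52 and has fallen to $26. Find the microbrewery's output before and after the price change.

AVC = 20 - 8y + 2y^2, minimized at y = 2 where min AVC = $12. MC = 20 - 16y + 6y^2.
With P = $52 above the shutdown price, P = MC gives y = 4.
At P = $26 ≥ min AVC, set P = MC: y = 3. The firm stays open but cuts output.

Output falls from 4 to 3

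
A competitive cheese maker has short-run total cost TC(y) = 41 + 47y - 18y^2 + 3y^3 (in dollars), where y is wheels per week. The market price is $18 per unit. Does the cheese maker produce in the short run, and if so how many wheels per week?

Variable cost is VC = 47y - 18y^2 + 3y^3, so AVC = VC/y = 47 - 18y + 3y^2 and MC = dTC/dy = 47 - 36y + 9y^2.
AVC hits its minimum where MC = AVC, at y = 3, giving min AVC = 47 - 18·3 + 3·3^2 = $20.
P = $18 lies below min AVC = $20; no output level covers variable cost.
The firm minimizes its loss by shutting down and losing only its fixed cost of $41.

Shut down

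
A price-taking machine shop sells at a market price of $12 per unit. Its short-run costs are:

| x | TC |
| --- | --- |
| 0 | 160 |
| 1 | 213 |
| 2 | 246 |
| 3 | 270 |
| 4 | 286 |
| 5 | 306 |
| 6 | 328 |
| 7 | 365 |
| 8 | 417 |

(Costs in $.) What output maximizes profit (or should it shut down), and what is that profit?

Compute π = P·x − TC at each output: x=0: -160; x=1: -201; x=2: -222; x=3: -234; x=4: -238; x=5: -246; x=6: -256; x=7: -281; x=8: -321.
Profit is highest at x = 0. Equivalently, the lowest AVC in the table is 168/6 ≈ $28 at x = 6, and P = $12 falls below it — price never covers variable cost, so the firm shuts down and loses only its fixed cost.

x = 0 (shut down); profit = -$160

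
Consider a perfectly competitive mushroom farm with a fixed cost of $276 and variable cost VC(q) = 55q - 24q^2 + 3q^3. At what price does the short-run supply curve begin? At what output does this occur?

$7 per unit, at q = 4

The shutdown price is the minimum of AVC. VC = 55q - 24q^2 + 3q^3, so AVC = 55 - 24q + 3q^2.
dAVC/dq = -24 + 6q = 0 gives q = 4. min AVC = 55 - 24·4 + 3·4^2 = 7.
The firm shuts down for any P below $7.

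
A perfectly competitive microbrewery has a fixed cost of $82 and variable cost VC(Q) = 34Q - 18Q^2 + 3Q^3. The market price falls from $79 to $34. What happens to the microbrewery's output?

Output falls from 5 to 4

MC = 34 - 36Q + 9Q^2; the shutdown threshold is min AVC = $7 (at Q = 3).
At P = $79 ≥ min AVC, set P = MC on the rising branch: Q = 5.
At P = $34 ≥ min AVC, set P = MC: Q = 4. The firm stays open but cuts output.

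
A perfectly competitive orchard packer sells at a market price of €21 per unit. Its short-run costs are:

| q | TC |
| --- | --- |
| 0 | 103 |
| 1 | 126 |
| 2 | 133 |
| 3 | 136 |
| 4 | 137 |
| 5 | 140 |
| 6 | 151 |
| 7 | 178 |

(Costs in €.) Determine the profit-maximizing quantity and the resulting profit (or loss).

q = 6; profit = -€25

Profit at each row (π = 21q − TC): q=0: -103; q=1: -105; q=2: -91; q=3: -73; q=4: -53; q=5: -35; q=6: -25; q=7: -31.
Profit is maximized at q = 6. AVC there is 48/6 = €8 ≤ P, so producing beats shutting down (which would give -€103).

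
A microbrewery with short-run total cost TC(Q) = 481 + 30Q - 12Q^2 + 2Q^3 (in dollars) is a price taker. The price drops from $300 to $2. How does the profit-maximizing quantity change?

Output falls from 9 to 0 (the firm shuts down)

MC = 30 - 24Q + 6Q^2; the shutdown threshold is min AVC = $12 (at Q = 3).
At P = $300 ≥ min AVC, set P = MC on the rising branch: Q = 9.
At P = $2 < min AVC = $12, price no longer covers variable cost at any output, so the firm shuts down: Q = 0.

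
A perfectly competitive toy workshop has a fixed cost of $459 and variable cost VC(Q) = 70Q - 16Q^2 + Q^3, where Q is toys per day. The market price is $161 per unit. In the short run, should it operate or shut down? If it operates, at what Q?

Produce at Q = 13

From TC, MC = TC'(Q) = 70 - 32Q + 3Q^2 and AVC = VC/Q = 70 - 16Q + Q^2.
The AVC parabola has its vertex at Q = 16/2 = 8, where AVC = 70 - 16·8 + 8^2 = $6.
Because $161 ≥ $6, revenue can cover variable cost; the firm operates.
Set P = MC: 161 = 70 - 32Q + 3Q^2 → -91 - 32Q + 3Q^2 = 0. The roots are Q = -7/3 and Q = 13; the profit-maximizing output is on the rising part of MC, so Q* = 13.
Check: AVC at Q = 13 is $31 ≤ P, so revenue covers variable cost.
Profit = P·Q − TC = 161·13 − 862 = $1231.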